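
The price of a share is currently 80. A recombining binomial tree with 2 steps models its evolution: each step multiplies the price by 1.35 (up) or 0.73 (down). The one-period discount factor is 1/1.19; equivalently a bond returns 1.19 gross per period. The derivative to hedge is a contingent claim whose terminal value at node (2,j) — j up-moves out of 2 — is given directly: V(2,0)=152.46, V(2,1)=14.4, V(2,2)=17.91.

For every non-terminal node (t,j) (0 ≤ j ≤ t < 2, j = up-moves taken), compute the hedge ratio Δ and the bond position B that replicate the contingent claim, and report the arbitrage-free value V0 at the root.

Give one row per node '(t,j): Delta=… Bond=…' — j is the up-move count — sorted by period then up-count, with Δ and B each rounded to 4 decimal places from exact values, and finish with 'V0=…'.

(0,0): Delta=-0.5595 Bond=62.7863
(1,0): Delta=-3.8130 Bond=264.7181
(1,1): Delta=0.0524 Bond=8.6279
V0=18.0260

Under the risk-neutral measure, an up-move has probability p* = (R−d)/(u−d) = 0.7419 and values discount at R = 1.19.
Terminal payoffs: V(2,0)=152.4600, V(2,1)=14.4000, V(2,2)=17.9100
(1,0): S=58.4000. Δ = (V_up−V_dn)/(S_up−S_dn) = (14.4000−152.4600)/(78.8400−42.6320) = -3.8130. V = [p*·14.4000 + (1−p*)·152.4600]/1.19 = 42.0407. B = V − Δ·S = 264.7181.
(1,1): S=108.0000. Δ = (V_up−V_dn)/(S_up−S_dn) = (17.9100−14.4000)/(145.8000−78.8400) = 0.0524. V = [p*·17.9100 + (1−p*)·14.4000]/1.19 = 14.2892. B = V − Δ·S = 8.6279.
(0,0): S=80.0000. Δ = (V_up−V_dn)/(S_up−S_dn) = (14.2892−42.0407)/(108.0000−58.4000) = -0.5595. V = [p*·14.2892 + (1−p*)·42.0407]/1.19 = 18.0260. B = V − Δ·S = 62.7863.
Root portfolio cost Δ·80+B reproduces V0=18.0260.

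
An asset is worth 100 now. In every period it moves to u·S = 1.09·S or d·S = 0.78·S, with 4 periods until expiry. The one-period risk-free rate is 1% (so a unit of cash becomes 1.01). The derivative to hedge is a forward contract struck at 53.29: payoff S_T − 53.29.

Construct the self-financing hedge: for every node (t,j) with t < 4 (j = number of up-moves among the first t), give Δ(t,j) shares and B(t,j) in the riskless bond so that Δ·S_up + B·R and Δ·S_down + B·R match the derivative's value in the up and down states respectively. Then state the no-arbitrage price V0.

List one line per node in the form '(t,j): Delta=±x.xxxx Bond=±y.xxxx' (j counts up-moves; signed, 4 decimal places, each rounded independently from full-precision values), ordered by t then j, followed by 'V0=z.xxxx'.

(0,0): Delta=1.0000 Bond=-51.2106
(1,0): Delta=1.0000 Bond=-51.7227
(1,1): Delta=1.0000 Bond=-51.7227
(2,0): Delta=1.0000 Bond=-52.2400
(2,1): Delta=1.0000 Bond=-52.2400
(2,2): Delta=1.0000 Bond=-52.2400
(3,0): Delta=1.0000 Bond=-52.7624
(3,1): Delta=1.0000 Bond=-52.7624
(3,2): Delta=1.0000 Bond=-52.7624
(3,3): Delta=1.0000 Bond=-52.7624
V0=48.7894

The replicating-portfolio and risk-neutral prices coincide; use p* = (1.01−0.78)/(1.09−0.78) = 0.7419 for the latter.
Terminal payoffs: V(4,0)=-16.2749, V(4,1)=-1.5638, V(4,2)=18.9940, V(4,3)=47.7223, V(4,4)=87.8682
Node (3,0) S=47.4552: V=(p*·-1.5638+(1−p*)·-16.2749)/1.01=-5.3072; Δ=(-1.5638−-16.2749)/(51.7262−37.0151)=1.0000; B=V−Δ·S=-52.7624
Node (3,1) S=66.3156: V=(p*·18.9940+(1−p*)·-1.5638)/1.01=13.5532; Δ=(18.9940−-1.5638)/(72.2840−51.7262)=1.0000; B=V−Δ·S=-52.7624
Node (3,2) S=92.6718: V=(p*·47.7223+(1−p*)·18.9940)/1.01=39.9094; Δ=(47.7223−18.9940)/(101.0123−72.2840)=1.0000; B=V−Δ·S=-52.7624
Node (3,3) S=129.5029: V=(p*·87.8682+(1−p*)·47.7223)/1.01=76.7405; Δ=(87.8682−47.7223)/(141.1582−101.0123)=1.0000; B=V−Δ·S=-52.7624
Node (2,0) S=60.8400: V=(p*·13.5532+(1−p*)·-5.3072)/1.01=8.6000; Δ=(13.5532−-5.3072)/(66.3156−47.4552)=1.0000; B=V−Δ·S=-52.2400
Node (2,1) S=85.0200: V=(p*·39.9094+(1−p*)·13.5532)/1.01=32.7800; Δ=(39.9094−13.5532)/(92.6718−66.3156)=1.0000; B=V−Δ·S=-52.2400
Node (2,2) S=118.8100: V=(p*·76.7405+(1−p*)·39.9094)/1.01=66.5700; Δ=(76.7405−39.9094)/(129.5029−92.6718)=1.0000; B=V−Δ·S=-52.2400
Node (1,0) S=78.0000: V=(p*·32.7800+(1−p*)·8.6000)/1.01=26.2773; Δ=(32.7800−8.6000)/(85.0200−60.8400)=1.0000; B=V−Δ·S=-51.7227
Node (1,1) S=109.0000: V=(p*·66.5700+(1−p*)·32.7800)/1.01=57.2773; Δ=(66.5700−32.7800)/(118.8100−85.0200)=1.0000; B=V−Δ·S=-51.7227
Node (0,0) S=100.0000: V=(p*·57.2773+(1−p*)·26.2773)/1.01=48.7894; Δ=(57.2773−26.2773)/(109.0000−78.0000)=1.0000; B=V−Δ·S=-51.2106
Check: Δ(0,0)·S0 + B(0,0) = 48.7894 = V0.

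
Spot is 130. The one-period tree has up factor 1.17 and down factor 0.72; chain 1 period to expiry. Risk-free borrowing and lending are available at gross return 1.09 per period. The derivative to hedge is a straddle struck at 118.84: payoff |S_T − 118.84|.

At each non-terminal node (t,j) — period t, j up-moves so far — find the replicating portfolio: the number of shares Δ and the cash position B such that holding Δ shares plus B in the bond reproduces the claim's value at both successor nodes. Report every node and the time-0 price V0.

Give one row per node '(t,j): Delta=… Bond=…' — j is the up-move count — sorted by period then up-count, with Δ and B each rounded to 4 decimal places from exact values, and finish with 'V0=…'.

(0,0): Delta=0.1371 Bond=11.3835
V0=29.2057

Risk-neutral probability p* = (R−d)/(u−d) = (1.09−0.72)/(1.17−0.72) = 0.8222.
At expiry t=1: V(1,0)=25.2400, V(1,1)=33.2600
(0,0): S=130.0000. Δ = (V_up−V_dn)/(S_up−S_dn) = (33.2600−25.2400)/(152.1000−93.6000) = 0.1371. V = [p*·33.2600 + (1−p*)·25.2400]/1.09 = 29.2057. B = V − Δ·S = 11.3835.
Check: Δ(0,0)·S0 + B(0,0) = 29.2057 = V0.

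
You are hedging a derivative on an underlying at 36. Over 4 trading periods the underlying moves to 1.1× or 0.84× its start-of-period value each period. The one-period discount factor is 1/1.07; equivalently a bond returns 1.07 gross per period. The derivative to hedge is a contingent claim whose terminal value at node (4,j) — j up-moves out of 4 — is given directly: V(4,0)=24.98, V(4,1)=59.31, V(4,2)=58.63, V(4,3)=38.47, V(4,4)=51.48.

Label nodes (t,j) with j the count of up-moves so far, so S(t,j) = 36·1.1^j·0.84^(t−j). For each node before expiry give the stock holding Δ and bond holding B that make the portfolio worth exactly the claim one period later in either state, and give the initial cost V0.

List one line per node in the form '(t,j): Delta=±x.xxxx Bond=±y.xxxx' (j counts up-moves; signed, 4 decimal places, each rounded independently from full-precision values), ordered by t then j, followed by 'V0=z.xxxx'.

(0,0): Delta=0.3117 Bond=25.2518
(1,0): Delta=-1.7172 Bond=88.3737
(1,1): Delta=0.5138 Bond=19.0167
(2,0): Delta=0.4754 Bond=38.8634
(2,1): Delta=-1.9356 Bond=101.8246
(2,2): Delta=0.7577 Bond=9.7205
(3,0): Delta=6.1881 Bond=-80.3106
(3,1): Delta=-0.0936 Bond=57.4831
(3,2): Delta=-2.1191 Bond=115.6657
(3,3): Delta=1.0443 Bond=-3.3293
V0=36.4726

Since d<R<u, set p* = (R−d)/(u−d) = 0.8846; price each node as the discounted p*-expectation of its children.
At expiry t=4: V(4,0)=24.9800, V(4,1)=59.3100, V(4,2)=58.6300, V(4,3)=38.4700, V(4,4)=51.4800
(3,0): S=21.3373. Δ = (V_up−V_dn)/(S_up−S_dn) = (59.3100−24.9800)/(23.4711−17.9234) = 6.1881. V = [p*·59.3100 + (1−p*)·24.9800]/1.07 = 51.7279. B = V − Δ·S = -80.3106.
(3,1): S=27.9418. Δ = (V_up−V_dn)/(S_up−S_dn) = (58.6300−59.3100)/(30.7359−23.4711) = -0.0936. V = [p*·58.6300 + (1−p*)·59.3100]/1.07 = 54.8677. B = V − Δ·S = 57.4831.
(3,2): S=36.5904. Δ = (V_up−V_dn)/(S_up−S_dn) = (38.4700−58.6300)/(40.2494−30.7359) = -2.1191. V = [p*·38.4700 + (1−p*)·58.6300]/1.07 = 38.1272. B = V − Δ·S = 115.6657.
(3,3): S=47.9160. Δ = (V_up−V_dn)/(S_up−S_dn) = (51.4800−38.4700)/(52.7076−40.2494) = 1.0443. V = [p*·51.4800 + (1−p*)·38.4700]/1.07 = 46.7092. B = V − Δ·S = -3.3293.
(2,0): S=25.4016. Δ = (V_up−V_dn)/(S_up−S_dn) = (54.8677−51.7279)/(27.9418−21.3373) = 0.4754. V = [p*·54.8677 + (1−p*)·51.7279]/1.07 = 50.9397. B = V − Δ·S = 38.8634.
(2,1): S=33.2640. Δ = (V_up−V_dn)/(S_up−S_dn) = (38.1272−54.8677)/(36.5904−27.9418) = -1.9356. V = [p*·38.1272 + (1−p*)·54.8677]/1.07 = 37.4382. B = V − Δ·S = 101.8246.
(2,2): S=43.5600. Δ = (V_up−V_dn)/(S_up−S_dn) = (46.7092−38.1272)/(47.9160−36.5904) = 0.7577. V = [p*·46.7092 + (1−p*)·38.1272]/1.07 = 42.7280. B = V − Δ·S = 9.7205.
(1,0): S=30.2400. Δ = (V_up−V_dn)/(S_up−S_dn) = (37.4382−50.9397)/(33.2640−25.4016) = -1.7172. V = [p*·37.4382 + (1−p*)·50.9397]/1.07 = 36.4449. B = V − Δ·S = 88.3737.
(1,1): S=39.6000. Δ = (V_up−V_dn)/(S_up−S_dn) = (42.7280−37.4382)/(43.5600−33.2640) = 0.5138. V = [p*·42.7280 + (1−p*)·37.4382]/1.07 = 39.3623. B = V − Δ·S = 19.0167.
(0,0): S=36.0000. Δ = (V_up−V_dn)/(S_up−S_dn) = (39.3623−36.4449)/(39.6000−30.2400) = 0.3117. V = [p*·39.3623 + (1−p*)·36.4449]/1.07 = 36.4726. B = V − Δ·S = 25.2518.
Check: Δ(0,0)·S0 + B(0,0) = 36.4726 = V0.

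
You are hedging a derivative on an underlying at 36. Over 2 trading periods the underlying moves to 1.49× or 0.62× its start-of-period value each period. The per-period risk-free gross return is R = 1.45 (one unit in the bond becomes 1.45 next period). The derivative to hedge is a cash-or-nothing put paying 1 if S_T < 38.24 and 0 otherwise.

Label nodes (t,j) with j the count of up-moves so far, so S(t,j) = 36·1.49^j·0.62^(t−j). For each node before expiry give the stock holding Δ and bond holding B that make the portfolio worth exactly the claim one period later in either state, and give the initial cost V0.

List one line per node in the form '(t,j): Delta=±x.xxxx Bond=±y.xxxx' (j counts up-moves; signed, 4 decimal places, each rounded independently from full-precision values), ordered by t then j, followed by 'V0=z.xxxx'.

(0,0): Delta=-0.0210 Bond=0.7990
(1,0): Delta=0.0000 Bond=0.6897
(1,1): Delta=-0.0214 Bond=1.1811
V0=0.0427

Since d<R<u, set p* = (R−d)/(u−d) = 0.9540; price each node as the discounted p*-expectation of its children.
Terminal payoffs: V(2,0)=1.0000, V(2,1)=1.0000, V(2,2)=0.0000
(1,0): S=22.3200. Δ = (V_up−V_dn)/(S_up−S_dn) = (1.0000−1.0000)/(33.2568−13.8384) = 0.0000. V = [p*·1.0000 + (1−p*)·1.0000]/1.45 = 0.6897. B = V − Δ·S = 0.6897.
(1,1): S=53.6400. Δ = (V_up−V_dn)/(S_up−S_dn) = (0.0000−1.0000)/(79.9236−33.2568) = -0.0214. V = [p*·0.0000 + (1−p*)·1.0000]/1.45 = 0.0317. B = V − Δ·S = 1.1811.
(0,0): S=36.0000. Δ = (V_up−V_dn)/(S_up−S_dn) = (0.0317−0.6897)/(53.6400−22.3200) = -0.0210. V = [p*·0.0317 + (1−p*)·0.6897]/1.45 = 0.0427. B = V − Δ·S = 0.7990.
Check: Δ(0,0)·S0 + B(0,0) = 0.0427 = V0.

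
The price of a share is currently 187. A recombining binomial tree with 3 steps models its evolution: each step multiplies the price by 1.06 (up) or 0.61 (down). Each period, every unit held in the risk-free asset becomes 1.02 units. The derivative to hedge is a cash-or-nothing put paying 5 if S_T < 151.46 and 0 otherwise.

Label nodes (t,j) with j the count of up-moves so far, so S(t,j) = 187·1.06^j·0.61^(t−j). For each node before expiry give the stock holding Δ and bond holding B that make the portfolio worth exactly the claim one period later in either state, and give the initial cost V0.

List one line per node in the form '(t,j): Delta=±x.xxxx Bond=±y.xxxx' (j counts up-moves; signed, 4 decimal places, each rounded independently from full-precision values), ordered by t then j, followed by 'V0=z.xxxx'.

The replicating-portfolio and risk-neutral prices coincide; use p* = (1.02−0.61)/(1.06−0.61) = 0.9111 for the latter.
Terminal payoffs: V(3,0)=5.0000, V(3,1)=5.0000, V(3,2)=5.0000, V(3,3)=0.0000
Node (2,0) S=69.5827: V=(p*·5.0000+(1−p*)·5.0000)/1.02=4.9020; Δ=(5.0000−5.0000)/(73.7577−42.4454)=0.0000; B=V−Δ·S=4.9020
Node (2,1) S=120.9142: V=(p*·5.0000+(1−p*)·5.0000)/1.02=4.9020; Δ=(5.0000−5.0000)/(128.1691−73.7577)=0.0000; B=V−Δ·S=4.9020
Node (2,2) S=210.1132: V=(p*·0.0000+(1−p*)·5.0000)/1.02=0.4357; Δ=(0.0000−5.0000)/(222.7200−128.1691)=-0.0529; B=V−Δ·S=11.5468
Node (1,0) S=114.0700: V=(p*·4.9020+(1−p*)·4.9020)/1.02=4.8058; Δ=(4.9020−4.9020)/(120.9142−69.5827)=0.0000; B=V−Δ·S=4.8058
Node (1,1) S=198.2200: V=(p*·0.4357+(1−p*)·4.9020)/1.02=0.8164; Δ=(0.4357−4.9020)/(210.1132−120.9142)=-0.0501; B=V−Δ·S=10.7414
Node (0,0) S=187.0000: V=(p*·0.8164+(1−p*)·4.8058)/1.02=1.1481; Δ=(0.8164−4.8058)/(198.2200−114.0700)=-0.0474; B=V−Δ·S=10.0135
Root portfolio cost Δ·187+B reproduces V0=1.1481.

(0,0): Delta=-0.0474 Bond=10.0135
(1,0): Delta=0.0000 Bond=4.8058
(1,1): Delta=-0.0501 Bond=10.7414
(2,0): Delta=0.0000 Bond=4.9020
(2,1): Delta=0.0000 Bond=4.9020
(2,2): Delta=-0.0529 Bond=11.5468
V0=1.1481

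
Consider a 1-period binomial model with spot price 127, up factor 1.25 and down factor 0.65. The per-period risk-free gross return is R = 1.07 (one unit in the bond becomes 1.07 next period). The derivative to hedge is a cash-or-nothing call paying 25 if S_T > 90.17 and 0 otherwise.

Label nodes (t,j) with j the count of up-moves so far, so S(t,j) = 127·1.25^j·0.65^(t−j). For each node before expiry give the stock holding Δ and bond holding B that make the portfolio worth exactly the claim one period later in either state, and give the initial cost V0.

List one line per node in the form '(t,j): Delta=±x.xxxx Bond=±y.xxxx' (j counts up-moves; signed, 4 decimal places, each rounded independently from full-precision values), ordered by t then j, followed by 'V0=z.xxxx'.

No-arbitrage ⇒ martingale measure with p* = (R−d)/(u−d) = 0.7000.
At expiry t=1: V(1,0)=0.0000, V(1,1)=25.0000
  t=0,j=0: stock 127.0000 → up 158.7500 (V=25.0000), down 82.5500 (V=0.0000). Price 16.3551; hedge Δ=0.3281, bond B=-25.3115.
Each (Δ,B) replicates both successor values, so the strategy is self-financing and V0 is arbitrage-free.

(0,0): Delta=0.3281 Bond=-25.3115
V0=16.3551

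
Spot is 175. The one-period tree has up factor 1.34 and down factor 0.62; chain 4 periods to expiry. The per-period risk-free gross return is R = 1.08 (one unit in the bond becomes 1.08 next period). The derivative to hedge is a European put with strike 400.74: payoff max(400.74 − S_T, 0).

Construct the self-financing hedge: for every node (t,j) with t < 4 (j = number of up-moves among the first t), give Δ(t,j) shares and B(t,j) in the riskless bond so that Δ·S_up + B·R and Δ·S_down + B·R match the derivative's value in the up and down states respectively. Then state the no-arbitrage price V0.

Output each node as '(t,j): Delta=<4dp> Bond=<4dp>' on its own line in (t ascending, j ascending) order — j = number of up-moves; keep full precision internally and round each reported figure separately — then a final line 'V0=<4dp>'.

Under the risk-neutral measure, an up-move has probability p* = (R−d)/(u−d) = 0.6389 and values discount at R = 1.08.
Terminal payoffs: V(4,0)=374.8814, V(4,1)=344.8521, V(4,2)=279.9500, V(4,3)=139.6777, V(4,4)=0.0000
  t=3,j=0: stock 41.7074 → up 55.8879 (V=344.8521), down 25.8586 (V=374.8814). Price 329.3482; hedge Δ=-1.0000, bond B=371.0556.
  t=3,j=1: stock 90.1418 → up 120.7900 (V=279.9500), down 55.8879 (V=344.8521). Price 280.9138; hedge Δ=-1.0000, bond B=371.0556.
  t=3,j=2: stock 194.8226 → up 261.0623 (V=139.6777), down 120.7900 (V=279.9500). Price 176.2330; hedge Δ=-1.0000, bond B=371.0556.
  t=3,j=3: stock 421.0682 → up 564.2314 (V=0.0000), down 261.0623 (V=139.6777). Price 46.7029; hedge Δ=-0.4607, bond B=240.6998.
  t=2,j=0: stock 67.2700 → up 90.1418 (V=280.9138), down 41.7074 (V=329.3482). Price 276.3000; hedge Δ=-1.0000, bond B=343.5700.
  t=2,j=1: stock 145.3900 → up 194.8226 (V=176.2330), down 90.1418 (V=280.9138). Price 198.1800; hedge Δ=-1.0000, bond B=343.5700.
  t=2,j=2: stock 314.2300 → up 421.0682 (V=46.7029), down 194.8226 (V=176.2330). Price 86.5534; hedge Δ=-0.5725, bond B=266.4562.
  t=1,j=0: stock 108.5000 → up 145.3900 (V=198.1800), down 67.2700 (V=276.3000). Price 209.6203; hedge Δ=-1.0000, bond B=318.1203.
  t=1,j=1: stock 234.5000 → up 314.2300 (V=86.5534), down 145.3900 (V=198.1800). Price 117.4657; hedge Δ=-0.6611, bond B=272.5026.
  t=0,j=0: stock 175.0000 → up 234.5000 (V=117.4657), down 108.5000 (V=209.6203). Price 139.5776; hedge Δ=-0.7314, bond B=267.5701.
Root portfolio cost Δ·175+B reproduces V0=139.5776.

(0,0): Delta=-0.7314 Bond=267.5701
(1,0): Delta=-1.0000 Bond=318.1203
(1,1): Delta=-0.6611 Bond=272.5026
(2,0): Delta=-1.0000 Bond=343.5700
(2,1): Delta=-1.0000 Bond=343.5700
(2,2): Delta=-0.5725 Bond=266.4562
(3,0): Delta=-1.0000 Bond=371.0556
(3,1): Delta=-1.0000 Bond=371.0556
(3,2): Delta=-1.0000 Bond=371.0556
(3,3): Delta=-0.4607 Bond=240.6998
V0=139.5776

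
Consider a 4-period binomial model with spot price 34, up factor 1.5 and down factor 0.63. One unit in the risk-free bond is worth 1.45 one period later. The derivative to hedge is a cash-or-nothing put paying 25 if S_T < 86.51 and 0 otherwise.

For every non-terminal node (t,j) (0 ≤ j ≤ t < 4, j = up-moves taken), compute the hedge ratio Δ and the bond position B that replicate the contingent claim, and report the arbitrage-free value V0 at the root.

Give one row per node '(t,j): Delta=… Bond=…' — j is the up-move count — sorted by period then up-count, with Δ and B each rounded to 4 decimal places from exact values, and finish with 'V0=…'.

No-arbitrage ⇒ martingale measure with p* = (R−d)/(u−d) = 0.9425.
Terminal payoffs: V(4,0)=25.0000, V(4,1)=25.0000, V(4,2)=25.0000, V(4,3)=25.0000, V(4,4)=0.0000
Node (3,0) S=8.5016: V=(p*·25.0000+(1−p*)·25.0000)/1.45=17.2414; Δ=(25.0000−25.0000)/(12.7524−5.3560)=0.0000; B=V−Δ·S=17.2414
Node (3,1) S=20.2419: V=(p*·25.0000+(1−p*)·25.0000)/1.45=17.2414; Δ=(25.0000−25.0000)/(30.3629−12.7524)=0.0000; B=V−Δ·S=17.2414
Node (3,2) S=48.1950: V=(p*·25.0000+(1−p*)·25.0000)/1.45=17.2414; Δ=(25.0000−25.0000)/(72.2925−30.3629)=0.0000; B=V−Δ·S=17.2414
Node (3,3) S=114.7500: V=(p*·0.0000+(1−p*)·25.0000)/1.45=0.9909; Δ=(0.0000−25.0000)/(172.1250−72.2925)=-0.2504; B=V−Δ·S=29.7265
Node (2,0) S=13.4946: V=(p*·17.2414+(1−p*)·17.2414)/1.45=11.8906; Δ=(17.2414−17.2414)/(20.2419−8.5016)=0.0000; B=V−Δ·S=11.8906
Node (2,1) S=32.1300: V=(p*·17.2414+(1−p*)·17.2414)/1.45=11.8906; Δ=(17.2414−17.2414)/(48.1950−20.2419)=0.0000; B=V−Δ·S=11.8906
Node (2,2) S=76.5000: V=(p*·0.9909+(1−p*)·17.2414)/1.45=1.3275; Δ=(0.9909−17.2414)/(114.7500−48.1950)=-0.2442; B=V−Δ·S=20.0062
Node (1,0) S=21.4200: V=(p*·11.8906+(1−p*)·11.8906)/1.45=8.2004; Δ=(11.8906−11.8906)/(32.1300−13.4946)=0.0000; B=V−Δ·S=8.2004
Node (1,1) S=51.0000: V=(p*·1.3275+(1−p*)·11.8906)/1.45=1.3342; Δ=(1.3275−11.8906)/(76.5000−32.1300)=-0.2381; B=V−Δ·S=13.4757
Node (0,0) S=34.0000: V=(p*·1.3342+(1−p*)·8.2004)/1.45=1.1923; Δ=(1.3342−8.2004)/(51.0000−21.4200)=-0.2321; B=V−Δ·S=9.0845
Root portfolio cost Δ·34+B reproduces V0=1.1923.

(0,0): Delta=-0.2321 Bond=9.0845
(1,0): Delta=0.0000 Bond=8.2004
(1,1): Delta=-0.2381 Bond=13.4757
(2,0): Delta=0.0000 Bond=11.8906
(2,1): Delta=0.0000 Bond=11.8906
(2,2): Delta=-0.2442 Bond=20.0062
(3,0): Delta=0.0000 Bond=17.2414
(3,1): Delta=0.0000 Bond=17.2414
(3,2): Delta=0.0000 Bond=17.2414
(3,3): Delta=-0.2504 Bond=29.7265
V0=1.1923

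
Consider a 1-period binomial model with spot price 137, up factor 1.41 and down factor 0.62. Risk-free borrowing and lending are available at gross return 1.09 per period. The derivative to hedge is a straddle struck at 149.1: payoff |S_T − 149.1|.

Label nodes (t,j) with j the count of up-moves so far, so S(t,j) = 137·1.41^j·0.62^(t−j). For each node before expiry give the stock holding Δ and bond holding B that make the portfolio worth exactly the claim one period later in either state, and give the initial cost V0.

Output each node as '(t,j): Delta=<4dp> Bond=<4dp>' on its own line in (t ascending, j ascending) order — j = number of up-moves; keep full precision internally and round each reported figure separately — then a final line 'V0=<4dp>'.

The replicating-portfolio and risk-neutral prices coincide; use p* = (1.09−0.62)/(1.41−0.62) = 0.5949 for the latter.
Terminal values V(1,·): V(1,0)=64.1600, V(1,1)=44.0700
(0,0): S=137.0000. Δ = (V_up−V_dn)/(S_up−S_dn) = (44.0700−64.1600)/(193.1700−84.9400) = -0.1856. V = [p*·44.0700 + (1−p*)·64.1600]/1.09 = 47.8970. B = V − Δ·S = 73.3274.
Root portfolio cost Δ·137+B reproduces V0=47.8970.

(0,0): Delta=-0.1856 Bond=73.3274
V0=47.8970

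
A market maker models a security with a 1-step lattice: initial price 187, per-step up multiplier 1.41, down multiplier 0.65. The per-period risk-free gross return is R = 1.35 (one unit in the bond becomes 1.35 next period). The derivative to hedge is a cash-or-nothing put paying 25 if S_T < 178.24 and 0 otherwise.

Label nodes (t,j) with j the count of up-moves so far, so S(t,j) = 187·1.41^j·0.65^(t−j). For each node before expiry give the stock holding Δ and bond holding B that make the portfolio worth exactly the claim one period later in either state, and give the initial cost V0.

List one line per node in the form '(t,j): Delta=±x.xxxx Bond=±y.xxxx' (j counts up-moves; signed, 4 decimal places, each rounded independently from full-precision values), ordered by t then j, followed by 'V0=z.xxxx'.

(0,0): Delta=-0.1759 Bond=34.3567
V0=1.4620

No-arbitrage ⇒ martingale measure with p* = (R−d)/(u−d) = 0.9211.
Payoff layer (t=1): V(1,0)=25.0000, V(1,1)=0.0000
(0,0): S=187.0000. Δ = (V_up−V_dn)/(S_up−S_dn) = (0.0000−25.0000)/(263.6700−121.5500) = -0.1759. V = [p*·0.0000 + (1−p*)·25.0000]/1.35 = 1.4620. B = V − Δ·S = 34.3567.
Self-financing check: at every node Δ·S+B equals the discounted successor values.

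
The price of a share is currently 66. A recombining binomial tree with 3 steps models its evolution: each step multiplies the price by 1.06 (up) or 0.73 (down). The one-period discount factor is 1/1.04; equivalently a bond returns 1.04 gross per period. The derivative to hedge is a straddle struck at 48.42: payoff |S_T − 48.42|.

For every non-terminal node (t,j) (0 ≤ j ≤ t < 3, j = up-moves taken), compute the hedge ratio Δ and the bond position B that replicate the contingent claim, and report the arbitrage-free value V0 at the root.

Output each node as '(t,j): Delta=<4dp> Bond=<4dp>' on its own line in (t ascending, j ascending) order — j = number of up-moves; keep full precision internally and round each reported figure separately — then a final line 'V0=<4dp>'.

(0,0): Delta=0.8887 Bond=-35.4857
(1,0): Delta=-0.3506 Bond=22.8066
(1,1): Delta=0.9438 Bond=-40.7575
(2,0): Delta=-1.0000 Bond=46.5577
(2,1): Delta=-0.3218 Bond=22.2454
(2,2): Delta=1.0000 Bond=-46.5577
V0=23.1688

The replicating-portfolio and risk-neutral prices coincide; use p* = (1.04−0.73)/(1.06−0.73) = 0.9394 for the latter.
Terminal values V(3,·): V(3,0)=22.7449, V(3,1)=11.1383, V(3,2)=5.7150, V(3,3)=30.1871
(2,0): S=35.1714. Δ = (V_up−V_dn)/(S_up−S_dn) = (11.1383−22.7449)/(37.2817−25.6751) = -1.0000. V = [p*·11.1383 + (1−p*)·22.7449]/1.04 = 11.3863. B = V − Δ·S = 46.5577.
(2,1): S=51.0708. Δ = (V_up−V_dn)/(S_up−S_dn) = (5.7150−11.1383)/(54.1350−37.2817) = -0.3218. V = [p*·5.7150 + (1−p*)·11.1383]/1.04 = 5.8113. B = V − Δ·S = 22.2454.
(2,2): S=74.1576. Δ = (V_up−V_dn)/(S_up−S_dn) = (30.1871−5.7150)/(78.6071−54.1350) = 1.0000. V = [p*·30.1871 + (1−p*)·5.7150]/1.04 = 27.5999. B = V − Δ·S = -46.5577.
(1,0): S=48.1800. Δ = (V_up−V_dn)/(S_up−S_dn) = (5.8113−11.3863)/(51.0708−35.1714) = -0.3506. V = [p*·5.8113 + (1−p*)·11.3863]/1.04 = 5.9127. B = V − Δ·S = 22.8066.
(1,1): S=69.9600. Δ = (V_up−V_dn)/(S_up−S_dn) = (27.5999−5.8113)/(74.1576−51.0708) = 0.9438. V = [p*·27.5999 + (1−p*)·5.8113]/1.04 = 25.2686. B = V − Δ·S = -40.7575.
(0,0): S=66.0000. Δ = (V_up−V_dn)/(S_up−S_dn) = (25.2686−5.9127)/(69.9600−48.1800) = 0.8887. V = [p*·25.2686 + (1−p*)·5.9127]/1.04 = 23.1688. B = V − Δ·S = -35.4857.
The time-0 hedge costs 23.1688, which is the no-arbitrage price.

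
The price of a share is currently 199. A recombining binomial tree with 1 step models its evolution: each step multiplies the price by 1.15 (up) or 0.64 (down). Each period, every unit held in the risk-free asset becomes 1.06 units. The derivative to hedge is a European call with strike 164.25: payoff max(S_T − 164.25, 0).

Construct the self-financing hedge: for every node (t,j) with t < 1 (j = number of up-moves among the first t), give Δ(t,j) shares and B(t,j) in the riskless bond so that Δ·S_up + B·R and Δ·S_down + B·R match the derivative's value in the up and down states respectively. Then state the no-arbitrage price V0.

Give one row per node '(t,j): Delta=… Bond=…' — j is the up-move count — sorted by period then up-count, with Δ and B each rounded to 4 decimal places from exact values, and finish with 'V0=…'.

The replicating-portfolio and risk-neutral prices coincide; use p* = (1.06−0.64)/(1.15−0.64) = 0.8235 for the latter.
Terminal payoffs: V(1,0)=0.0000, V(1,1)=64.6000
(0,0): S=199.0000. Δ = (V_up−V_dn)/(S_up−S_dn) = (64.6000−0.0000)/(228.8500−127.3600) = 0.6365. V = [p*·64.6000 + (1−p*)·0.0000]/1.06 = 50.1887. B = V − Δ·S = -76.4780.
Self-financing check: at every node Δ·S+B equals the discounted successor values.

(0,0): Delta=0.6365 Bond=-76.4780
V0=50.1887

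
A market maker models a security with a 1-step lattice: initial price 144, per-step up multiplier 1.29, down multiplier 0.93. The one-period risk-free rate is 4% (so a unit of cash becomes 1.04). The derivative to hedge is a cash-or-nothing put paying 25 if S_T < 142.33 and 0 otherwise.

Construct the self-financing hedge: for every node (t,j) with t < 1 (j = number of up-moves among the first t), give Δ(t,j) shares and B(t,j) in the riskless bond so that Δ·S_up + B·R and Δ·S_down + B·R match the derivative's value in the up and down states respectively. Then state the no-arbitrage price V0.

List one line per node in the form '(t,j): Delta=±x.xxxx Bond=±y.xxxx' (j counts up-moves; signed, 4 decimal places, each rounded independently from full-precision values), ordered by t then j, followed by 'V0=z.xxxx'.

(0,0): Delta=-0.4823 Bond=86.1378
V0=16.6934

No-arbitrage ⇒ martingale measure with p* = (R−d)/(u−d) = 0.3056.
Terminal payoffs: V(1,0)=25.0000, V(1,1)=0.0000
Node (0,0) S=144.0000: V=(p*·0.0000+(1−p*)·25.0000)/1.04=16.6934; Δ=(0.0000−25.0000)/(185.7600−133.9200)=-0.4823; B=V−Δ·S=86.1378
The time-0 hedge costs 16.6934, which is the no-arbitrage price.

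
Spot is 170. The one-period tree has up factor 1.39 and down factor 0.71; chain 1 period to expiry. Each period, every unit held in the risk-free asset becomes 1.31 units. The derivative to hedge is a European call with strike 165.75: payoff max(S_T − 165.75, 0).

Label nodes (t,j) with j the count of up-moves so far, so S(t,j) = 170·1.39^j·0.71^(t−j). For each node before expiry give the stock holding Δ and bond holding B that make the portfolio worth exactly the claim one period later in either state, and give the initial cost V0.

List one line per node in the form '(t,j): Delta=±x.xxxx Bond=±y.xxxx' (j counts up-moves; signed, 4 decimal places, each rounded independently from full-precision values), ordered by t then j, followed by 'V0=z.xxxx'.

Risk-neutral probability p* = (R−d)/(u−d) = (1.31−0.71)/(1.39−0.71) = 0.8824.
At expiry t=1: V(1,0)=0.0000, V(1,1)=70.5500
(0,0): S=170.0000. Δ = (V_up−V_dn)/(S_up−S_dn) = (70.5500−0.0000)/(236.3000−120.7000) = 0.6103. V = [p*·70.5500 + (1−p*)·0.0000]/1.31 = 47.5191. B = V − Δ·S = -56.2309.
Root portfolio cost Δ·170+B reproduces V0=47.5191.

(0,0): Delta=0.6103 Bond=-56.2309
V0=47.5191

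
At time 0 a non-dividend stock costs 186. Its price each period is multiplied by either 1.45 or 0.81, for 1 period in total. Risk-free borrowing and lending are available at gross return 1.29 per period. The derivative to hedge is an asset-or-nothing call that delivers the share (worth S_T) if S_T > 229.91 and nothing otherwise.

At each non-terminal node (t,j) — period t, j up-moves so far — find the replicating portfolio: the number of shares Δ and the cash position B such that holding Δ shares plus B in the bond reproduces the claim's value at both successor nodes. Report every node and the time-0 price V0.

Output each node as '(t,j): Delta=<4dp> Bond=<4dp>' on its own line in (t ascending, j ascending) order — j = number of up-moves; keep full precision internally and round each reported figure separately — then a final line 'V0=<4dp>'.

(0,0): Delta=2.2656 Bond=-264.6039
V0=156.8023

Risk-neutral probability p* = (R−d)/(u−d) = (1.29−0.81)/(1.45−0.81) = 0.7500.
At expiry t=1: V(1,0)=0.0000, V(1,1)=269.7000
(0,0): S=186.0000. Δ = (V_up−V_dn)/(S_up−S_dn) = (269.7000−0.0000)/(269.7000−150.6600) = 2.2656. V = [p*·269.7000 + (1−p*)·0.0000]/1.29 = 156.8023. B = V − Δ·S = -264.6039.
Each (Δ,B) replicates both successor values, so the strategy is self-financing and V0 is arbitrage-free.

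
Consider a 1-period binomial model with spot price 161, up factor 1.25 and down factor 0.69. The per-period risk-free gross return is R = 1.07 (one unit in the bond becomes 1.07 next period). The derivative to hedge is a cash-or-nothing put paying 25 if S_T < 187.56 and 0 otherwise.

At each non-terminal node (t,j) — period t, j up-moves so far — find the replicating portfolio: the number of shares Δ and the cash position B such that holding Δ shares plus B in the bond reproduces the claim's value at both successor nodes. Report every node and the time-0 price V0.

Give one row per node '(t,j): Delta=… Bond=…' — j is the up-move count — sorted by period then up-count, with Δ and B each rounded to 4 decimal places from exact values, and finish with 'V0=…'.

(0,0): Delta=-0.2773 Bond=52.1529
V0=7.5100

Under the risk-neutral measure, an up-move has probability p* = (R−d)/(u−d) = 0.6786 and values discount at R = 1.07.
Terminal values V(1,·): V(1,0)=25.0000, V(1,1)=0.0000
Node (0,0) S=161.0000: V=(p*·0.0000+(1−p*)·25.0000)/1.07=7.5100; Δ=(0.0000−25.0000)/(201.2500−111.0900)=-0.2773; B=V−Δ·S=52.1529
The time-0 hedge costs 7.5100, which is the no-arbitrage price.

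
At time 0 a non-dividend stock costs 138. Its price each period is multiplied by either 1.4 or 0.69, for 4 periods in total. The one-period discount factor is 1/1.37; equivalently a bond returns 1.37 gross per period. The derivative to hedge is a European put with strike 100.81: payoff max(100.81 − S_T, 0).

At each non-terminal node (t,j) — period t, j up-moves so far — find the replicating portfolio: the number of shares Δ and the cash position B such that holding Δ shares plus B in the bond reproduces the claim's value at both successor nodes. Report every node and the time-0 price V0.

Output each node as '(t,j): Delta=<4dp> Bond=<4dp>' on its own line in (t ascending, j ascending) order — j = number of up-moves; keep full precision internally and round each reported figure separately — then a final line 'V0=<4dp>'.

Risk-neutral probability p* = (R−d)/(u−d) = (1.37−0.69)/(1.4−0.69) = 0.9577.
Terminal values V(4,·): V(4,0)=69.5294, V(4,1)=37.3421, V(4,2)=0.0000, V(4,3)=0.0000, V(4,4)=0.0000
  t=3,j=0: stock 45.3342 → up 63.4679 (V=37.3421), down 31.2806 (V=69.5294). Price 28.2497; hedge Δ=-1.0000, bond B=73.5839.
  t=3,j=1: stock 91.9825 → up 128.7755 (V=0.0000), down 63.4679 (V=37.3421). Price 1.1517; hedge Δ=-0.5718, bond B=53.7462.
  t=3,j=2: stock 186.6312 → up 261.2837 (V=0.0000), down 128.7755 (V=0.0000). Price 0.0000; hedge Δ=0.0000, bond B=0.0000.
  t=3,j=3: stock 378.6720 → up 530.1408 (V=0.0000), down 261.2837 (V=0.0000). Price 0.0000; hedge Δ=0.0000, bond B=0.0000.
  t=2,j=0: stock 65.7018 → up 91.9825 (V=1.1517), down 45.3342 (V=28.2497). Price 1.6764; hedge Δ=-0.5809, bond B=39.8426.
  t=2,j=1: stock 133.3080 → up 186.6312 (V=0.0000), down 91.9825 (V=1.1517). Price 0.0355; hedge Δ=-0.0122, bond B=1.6576.
  t=2,j=2: stock 270.4800 → up 378.6720 (V=0.0000), down 186.6312 (V=0.0000). Price 0.0000; hedge Δ=0.0000, bond B=0.0000.
  t=1,j=0: stock 95.2200 → up 133.3080 (V=0.0355), down 65.7018 (V=1.6764). Price 0.0765; hedge Δ=-0.0243, bond B=2.3877.
  t=1,j=1: stock 193.2000 → up 270.4800 (V=0.0000), down 133.3080 (V=0.0355). Price 0.0011; hedge Δ=-0.0003, bond B=0.0511.
  t=0,j=0: stock 138.0000 → up 193.2000 (V=0.0011), down 95.2200 (V=0.0765). Price 0.0031; hedge Δ=-0.0008, bond B=0.1094.
Each (Δ,B) replicates both successor values, so the strategy is self-financing and V0 is arbitrage-free.

(0,0): Delta=-0.0008 Bond=0.1094
(1,0): Delta=-0.0243 Bond=2.3877
(1,1): Delta=-0.0003 Bond=0.0511
(2,0): Delta=-0.5809 Bond=39.8426
(2,1): Delta=-0.0122 Bond=1.6576
(2,2): Delta=0.0000 Bond=0.0000
(3,0): Delta=-1.0000 Bond=73.5839
(3,1): Delta=-0.5718 Bond=53.7462
(3,2): Delta=0.0000 Bond=0.0000
(3,3): Delta=0.0000 Bond=0.0000
V0=0.0031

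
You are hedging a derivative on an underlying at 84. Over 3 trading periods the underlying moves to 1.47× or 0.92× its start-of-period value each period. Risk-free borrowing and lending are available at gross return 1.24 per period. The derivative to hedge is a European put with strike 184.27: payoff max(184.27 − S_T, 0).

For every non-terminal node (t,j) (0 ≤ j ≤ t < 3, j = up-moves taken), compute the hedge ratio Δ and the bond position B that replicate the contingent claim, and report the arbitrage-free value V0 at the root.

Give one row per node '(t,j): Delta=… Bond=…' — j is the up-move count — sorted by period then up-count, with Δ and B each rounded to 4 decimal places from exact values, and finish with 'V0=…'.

No-arbitrage ⇒ martingale measure with p* = (R−d)/(u−d) = 0.5818.
Terminal values V(3,·): V(3,0)=118.8602, V(3,1)=79.7565, V(3,2)=17.2756, V(3,3)=0.0000
  t=2,j=0: stock 71.0976 → up 104.5135 (V=79.7565), down 65.4098 (V=118.8602). Price 77.5072; hedge Δ=-1.0000, bond B=148.6048.
  t=2,j=1: stock 113.6016 → up 166.9944 (V=17.2756), down 104.5135 (V=79.7565). Price 35.0032; hedge Δ=-1.0000, bond B=148.6048.
  t=2,j=2: stock 181.5156 → up 266.8279 (V=0.0000), down 166.9944 (V=17.2756). Price 5.8261; hedge Δ=-0.1730, bond B=37.2364.
  t=1,j=0: stock 77.2800 → up 113.6016 (V=35.0032), down 71.0976 (V=77.5072). Price 42.5626; hedge Δ=-1.0000, bond B=119.8426.
  t=1,j=1: stock 123.4800 → up 181.5156 (V=5.8261), down 113.6016 (V=35.0032). Price 14.5383; hedge Δ=-0.4296, bond B=67.5876.
  t=0,j=0: stock 84.0000 → up 123.4800 (V=14.5383), down 77.2800 (V=42.5626). Price 21.1754; hedge Δ=-0.6066, bond B=72.1288.
Root portfolio cost Δ·84+B reproduces V0=21.1754.

(0,0): Delta=-0.6066 Bond=72.1288
(1,0): Delta=-1.0000 Bond=119.8426
(1,1): Delta=-0.4296 Bond=67.5876
(2,0): Delta=-1.0000 Bond=148.6048
(2,1): Delta=-1.0000 Bond=148.6048
(2,2): Delta=-0.1730 Bond=37.2364
V0=21.1754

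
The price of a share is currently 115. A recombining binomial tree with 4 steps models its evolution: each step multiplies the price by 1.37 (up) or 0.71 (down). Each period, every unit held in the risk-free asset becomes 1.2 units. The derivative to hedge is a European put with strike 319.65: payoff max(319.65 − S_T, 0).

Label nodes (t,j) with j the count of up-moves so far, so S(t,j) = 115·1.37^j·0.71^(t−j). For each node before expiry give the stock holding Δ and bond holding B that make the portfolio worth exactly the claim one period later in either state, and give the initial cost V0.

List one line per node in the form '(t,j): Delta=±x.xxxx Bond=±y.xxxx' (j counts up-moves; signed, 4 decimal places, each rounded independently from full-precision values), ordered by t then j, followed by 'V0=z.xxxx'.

Under the risk-neutral measure, an up-move has probability p* = (R−d)/(u−d) = 0.7424 and values discount at R = 1.2.
Payoff layer (t=4): V(4,0)=290.4266, V(4,1)=263.2611, V(4,2)=210.8433, V(4,3)=109.6990, V(4,4)=0.0000
(3,0): S=41.1598. Δ = (V_up−V_dn)/(S_up−S_dn) = (263.2611−290.4266)/(56.3889−29.2234) = -1.0000. V = [p*·263.2611 + (1−p*)·290.4266]/1.2 = 225.2152. B = V − Δ·S = 266.3750.
(3,1): S=79.4210. Δ = (V_up−V_dn)/(S_up−S_dn) = (210.8433−263.2611)/(108.8067−56.3889) = -1.0000. V = [p*·210.8433 + (1−p*)·263.2611]/1.2 = 186.9540. B = V − Δ·S = 266.3750.
(3,2): S=153.2489. Δ = (V_up−V_dn)/(S_up−S_dn) = (109.6990−210.8433)/(209.9510−108.8067) = -1.0000. V = [p*·109.6990 + (1−p*)·210.8433]/1.2 = 113.1261. B = V − Δ·S = 266.3750.
(3,3): S=295.7056. Δ = (V_up−V_dn)/(S_up−S_dn) = (0.0000−109.6990)/(405.1167−209.9510) = -0.5621. V = [p*·0.0000 + (1−p*)·109.6990]/1.2 = 23.5465. B = V − Δ·S = 189.7572.
(2,0): S=57.9715. Δ = (V_up−V_dn)/(S_up−S_dn) = (186.9540−225.2152)/(79.4210−41.1598) = -1.0000. V = [p*·186.9540 + (1−p*)·225.2152]/1.2 = 164.0077. B = V − Δ·S = 221.9792.
(2,1): S=111.8605. Δ = (V_up−V_dn)/(S_up−S_dn) = (113.1261−186.9540)/(153.2489−79.4210) = -1.0000. V = [p*·113.1261 + (1−p*)·186.9540]/1.2 = 110.1187. B = V − Δ·S = 221.9792.
(2,2): S=215.8435. Δ = (V_up−V_dn)/(S_up−S_dn) = (23.5465−113.1261)/(295.7056−153.2489) = -0.6288. V = [p*·23.5465 + (1−p*)·113.1261]/1.2 = 38.8500. B = V − Δ·S = 174.5767.
(1,0): S=81.6500. Δ = (V_up−V_dn)/(S_up−S_dn) = (110.1187−164.0077)/(111.8605−57.9715) = -1.0000. V = [p*·110.1187 + (1−p*)·164.0077]/1.2 = 103.3326. B = V − Δ·S = 184.9826.
(1,1): S=157.5500. Δ = (V_up−V_dn)/(S_up−S_dn) = (38.8500−110.1187)/(215.8435−111.8605) = -0.6854. V = [p*·38.8500 + (1−p*)·110.1187]/1.2 = 47.6726. B = V − Δ·S = 155.6554.
(0,0): S=115.0000. Δ = (V_up−V_dn)/(S_up−S_dn) = (47.6726−103.3326)/(157.5500−81.6500) = -0.7333. V = [p*·47.6726 + (1−p*)·103.3326]/1.2 = 51.6744. B = V − Δ·S = 136.0078.
Each (Δ,B) replicates both successor values, so the strategy is self-financing and V0 is arbitrage-free.

(0,0): Delta=-0.7333 Bond=136.0078
(1,0): Delta=-1.0000 Bond=184.9826
(1,1): Delta=-0.6854 Bond=155.6554
(2,0): Delta=-1.0000 Bond=221.9792
(2,1): Delta=-1.0000 Bond=221.9792
(2,2): Delta=-0.6288 Bond=174.5767
(3,0): Delta=-1.0000 Bond=266.3750
(3,1): Delta=-1.0000 Bond=266.3750
(3,2): Delta=-1.0000 Bond=266.3750
(3,3): Delta=-0.5621 Bond=189.7572
V0=51.6744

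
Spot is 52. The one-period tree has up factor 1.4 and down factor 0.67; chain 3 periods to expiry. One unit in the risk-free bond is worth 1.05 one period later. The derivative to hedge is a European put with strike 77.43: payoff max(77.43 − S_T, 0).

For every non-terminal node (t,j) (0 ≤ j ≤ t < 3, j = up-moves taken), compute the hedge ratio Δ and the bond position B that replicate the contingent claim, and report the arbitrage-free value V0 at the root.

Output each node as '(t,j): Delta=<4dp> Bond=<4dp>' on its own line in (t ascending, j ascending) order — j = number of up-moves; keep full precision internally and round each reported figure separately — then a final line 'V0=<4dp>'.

(0,0): Delta=-0.5775 Bond=52.8672
(1,0): Delta=-1.0000 Bond=70.2313
(1,1): Delta=-0.3912 Bond=41.9520
(2,0): Delta=-1.0000 Bond=73.7429
(2,1): Delta=-1.0000 Bond=73.7429
(2,2): Delta=-0.1229 Bond=16.7006
V0=22.8384

Risk-neutral probability p* = (R−d)/(u−d) = (1.05−0.67)/(1.4−0.67) = 0.5205.
Terminal values V(3,·): V(3,0)=61.7903, V(3,1)=44.7501, V(3,2)=9.1436, V(3,3)=0.0000
(2,0): S=23.3428. Δ = (V_up−V_dn)/(S_up−S_dn) = (44.7501−61.7903)/(32.6799−15.6397) = -1.0000. V = [p*·44.7501 + (1−p*)·61.7903]/1.05 = 50.4001. B = V − Δ·S = 73.7429.
(2,1): S=48.7760. Δ = (V_up−V_dn)/(S_up−S_dn) = (9.1436−44.7501)/(68.2864−32.6799) = -1.0000. V = [p*·9.1436 + (1−p*)·44.7501]/1.05 = 24.9669. B = V − Δ·S = 73.7429.
(2,2): S=101.9200. Δ = (V_up−V_dn)/(S_up−S_dn) = (0.0000−9.1436)/(142.6880−68.2864) = -0.1229. V = [p*·0.0000 + (1−p*)·9.1436]/1.05 = 4.1752. B = V − Δ·S = 16.7006.
(1,0): S=34.8400. Δ = (V_up−V_dn)/(S_up−S_dn) = (24.9669−50.4001)/(48.7760−23.3428) = -1.0000. V = [p*·24.9669 + (1−p*)·50.4001]/1.05 = 35.3913. B = V − Δ·S = 70.2313.
(1,1): S=72.8000. Δ = (V_up−V_dn)/(S_up−S_dn) = (4.1752−24.9669)/(101.9200−48.7760) = -0.3912. V = [p*·4.1752 + (1−p*)·24.9669]/1.05 = 13.4703. B = V − Δ·S = 41.9520.
(0,0): S=52.0000. Δ = (V_up−V_dn)/(S_up−S_dn) = (13.4703−35.3913)/(72.8000−34.8400) = -0.5775. V = [p*·13.4703 + (1−p*)·35.3913]/1.05 = 22.8384. B = V − Δ·S = 52.8672.
Each (Δ,B) replicates both successor values, so the strategy is self-financing and V0 is arbitrage-free.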